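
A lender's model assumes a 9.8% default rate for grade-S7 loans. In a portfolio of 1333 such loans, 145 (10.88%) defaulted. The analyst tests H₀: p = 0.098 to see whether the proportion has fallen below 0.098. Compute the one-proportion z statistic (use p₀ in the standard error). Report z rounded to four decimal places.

z = 1.3234

p̂ = 145/1333 ≈ 0.1087772.
Under H₀, SE = √(0.098·0.902/1333) = √(6.63136e-05) = 0.0081433.
z = (0.1087772 − 0.098)/0.0081433 = 0.0107772/0.0081433 = 1.3234.
p-value = P(Z < 1.323) ≈ 0.9072.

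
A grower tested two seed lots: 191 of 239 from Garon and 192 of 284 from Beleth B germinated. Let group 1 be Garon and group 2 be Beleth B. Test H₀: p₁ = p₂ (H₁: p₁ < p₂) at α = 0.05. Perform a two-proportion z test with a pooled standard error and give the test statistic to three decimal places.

z = 3.168

p̂₁ = 191/239 ≈ 0.79916, p̂₂ = 192/284 ≈ 0.67606.
Pooled p̂ = (191+192)/(239+284) = 383/523 = 0.73231.
SE = √(p̂(1−p̂)(1/n₁+1/n₂)) = √(0.73231·0.26769·0.00770523) = √(0.00151046) = 0.03886.
z = (0.79916 − 0.67606)/0.03886 = 0.12310/0.03886 = 3.168.
p-value = P(Z < 3.168) ≈ 0.9992. With α = 0.05, fail to reject H₀.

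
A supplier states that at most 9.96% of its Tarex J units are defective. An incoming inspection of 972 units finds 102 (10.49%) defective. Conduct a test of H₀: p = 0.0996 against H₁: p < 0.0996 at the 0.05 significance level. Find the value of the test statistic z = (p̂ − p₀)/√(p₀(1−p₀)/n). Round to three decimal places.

p̂ = 102/972 = 0.10494.
Under H₀, SE = √(0.0996·0.9004/972) = √(9.22632e-05) = 0.00961.
z = (0.10494 − 0.0996)/0.00961 = 0.00534/0.00961 = 0.556.
p-value = P(Z < 0.556) ≈ 0.7108; since p > α = 0.05, fail to reject H₀.

z = 0.556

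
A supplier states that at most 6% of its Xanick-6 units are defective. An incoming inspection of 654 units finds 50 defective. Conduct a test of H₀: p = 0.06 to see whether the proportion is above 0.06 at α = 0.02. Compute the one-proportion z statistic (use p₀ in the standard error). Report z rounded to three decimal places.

z = 1.772

p̂ = 50/654 = 0.076453.
Standard error under H₀: √(0.06×0.94/654) = 0.009286.
z = (0.076453 − 0.06)/0.009286 = 0.016453/0.009286 = 1.772.
p-value = P(Z > 1.772) ≈ 0.0382, so at α = 0.02 we fail to reject H₀.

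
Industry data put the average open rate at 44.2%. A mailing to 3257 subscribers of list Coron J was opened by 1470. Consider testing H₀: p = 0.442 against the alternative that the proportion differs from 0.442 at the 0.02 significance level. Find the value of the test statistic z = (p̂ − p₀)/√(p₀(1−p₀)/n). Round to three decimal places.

p̂ = 1470/3257 ≈ 0.451336.
Standard error under H₀: √(0.442×0.558/3257) = 0.008702.
z = (0.451336 − 0.442)/0.008702 = 0.009336/0.008702 = 1.073.
p-value = 2·P(Z > 1.073) ≈ 0.2834, so at α = 0.02 we fail to reject H₀.

z = 1.073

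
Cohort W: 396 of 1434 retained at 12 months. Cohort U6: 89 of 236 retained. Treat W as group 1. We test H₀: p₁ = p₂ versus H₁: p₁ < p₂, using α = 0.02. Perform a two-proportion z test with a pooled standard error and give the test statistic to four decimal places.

z = -3.1662

p̂₁ = 396/1434 ≈ 0.276151, p̂₂ = 89/236 ≈ 0.377119.
Pooled p̂ = (396+89)/(1434+236) = 485/1670 = 0.290419.
SE = √(0.206076 × 0.00493464) = 0.031889.
z = (0.276151 − 0.377119)/0.031889 = -0.100968/0.031889 = -3.1662.
p-value = P(Z < -3.166) ≈ 0.0008. With α = 0.02, reject H₀.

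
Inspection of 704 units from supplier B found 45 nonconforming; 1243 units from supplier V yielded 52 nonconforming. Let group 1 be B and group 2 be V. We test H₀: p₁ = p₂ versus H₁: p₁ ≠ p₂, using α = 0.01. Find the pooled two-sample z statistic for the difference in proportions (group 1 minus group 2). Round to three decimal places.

z = 2.152

p̂₁ = 45/704 = 0.063920, p̂₂ = 52/1243 = 0.041834.
Pooled p̂ = (45+52)/(704+1243) = 97/1947 = 0.049820.
SE = √(0.0473382 × 0.00222496) = 0.010263.
z = (0.063920 − 0.041834)/0.010263 = 0.022086/0.010263 = 2.152.
Two-sided p-value ≈ 2·Φ(−2.152) = 0.0314, so at α = 0.01 we fail to reject H₀.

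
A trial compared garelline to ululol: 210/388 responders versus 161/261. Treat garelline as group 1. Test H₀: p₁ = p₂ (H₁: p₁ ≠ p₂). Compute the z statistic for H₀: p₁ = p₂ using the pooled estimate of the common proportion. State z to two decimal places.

z = -1.91

p̂₁ = 210/388 ≈ 0.5412, p̂₂ = 161/261 ≈ 0.6169.
Pooled p̂ = (210+161)/(388+261) = 371/649 = 0.5716.
SE = √(p̂(1−p̂)(1/n₁+1/n₂)) = √(0.5716·0.4284·0.00640874) = √(0.00156928) = 0.0396.
z = (0.5412 − 0.6169)/0.0396 = -0.0757/0.0396 = -1.91.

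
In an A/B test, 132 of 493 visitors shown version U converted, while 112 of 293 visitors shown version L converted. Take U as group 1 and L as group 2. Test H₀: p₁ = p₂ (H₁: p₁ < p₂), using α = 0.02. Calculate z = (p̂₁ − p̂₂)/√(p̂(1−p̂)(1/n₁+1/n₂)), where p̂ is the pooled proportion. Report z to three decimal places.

z = -3.355

p̂₁ = 132/493 = 0.26775, p̂₂ = 112/293 = 0.38225.
Pooled p̂ = (132+112)/(493+293) = 244/786 = 0.31043.
SE = √(p̂(1−p̂)(1/n₁+1/n₂)) = √(0.31043·0.68957·0.00544137) = √(0.0011648) = 0.03413.
z = (0.26775 − 0.38225)/0.03413 = -0.11450/0.03413 = -3.355.
p-value = P(Z < -3.355) ≈ 0.0004, so at α = 0.02 we reject H₀.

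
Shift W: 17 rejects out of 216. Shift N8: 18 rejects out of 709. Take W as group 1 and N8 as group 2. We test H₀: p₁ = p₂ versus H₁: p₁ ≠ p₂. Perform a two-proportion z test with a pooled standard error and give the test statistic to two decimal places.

p̂₁ = 17/216 ≈ 0.0787, p̂₂ = 18/709 ≈ 0.0254.
Pooled p̂ = (17+18)/(216+709) = 35/925 = 0.0378.
SE = √(0.0364061 × 0.00604007) = 0.0148.
z = (0.0787 − 0.0254)/0.0148 = 0.0533/0.0148 = 3.60.
p-value = 2·P(Z > 3.595) ≈ 0.0003.

z = 3.60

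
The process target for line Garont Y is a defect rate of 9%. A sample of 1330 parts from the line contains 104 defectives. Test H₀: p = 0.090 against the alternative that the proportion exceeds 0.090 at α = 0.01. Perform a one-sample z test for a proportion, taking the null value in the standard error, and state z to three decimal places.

p̂ = 104/1330 = 0.078195.
Standard error under H₀: √(0.09×0.91/1330) = 0.007847.
z = (0.078195 − 0.09)/0.007847 = -0.011805/0.007847 = -1.504.
p-value = P(Z > -1.504) ≈ 0.9337; since p > α = 0.01, fail to reject H₀.

z = -1.504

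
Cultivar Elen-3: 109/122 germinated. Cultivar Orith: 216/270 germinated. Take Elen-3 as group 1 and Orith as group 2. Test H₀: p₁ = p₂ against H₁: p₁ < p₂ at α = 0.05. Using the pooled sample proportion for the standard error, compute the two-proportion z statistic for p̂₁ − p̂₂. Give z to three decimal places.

z = 2.275

p̂₁ = 109/122 ≈ 0.89344, p̂₂ = 216/270 ≈ 0.80000.
Pooled p̂ = (109+216)/(122+270) = 325/392 = 0.82908.
SE = √(p̂(1−p̂)(1/n₁+1/n₂)) = √(0.82908·0.17092·0.0119004) = √(0.00168635) = 0.04107.
z = (0.89344 − 0.80000)/0.04107 = 0.09344/0.04107 = 2.275.
p-value = P(Z < 2.275) ≈ 0.9886; since p > α = 0.05, fail to reject H₀.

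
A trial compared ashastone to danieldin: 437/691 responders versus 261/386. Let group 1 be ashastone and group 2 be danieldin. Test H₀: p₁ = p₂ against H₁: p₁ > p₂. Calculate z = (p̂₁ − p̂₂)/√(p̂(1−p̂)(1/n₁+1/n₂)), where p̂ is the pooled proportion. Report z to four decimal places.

z = -1.4417

p̂₁ = 437/691 ≈ 0.632417, p̂₂ = 261/386 ≈ 0.676166.
Pooled p̂ = (437+261)/(691+386) = 698/1077 = 0.648097.
SE = √(0.228067 × 0.00403785) = 0.030346.
z = (0.632417 − 0.676166)/0.030346 = -0.043749/0.030346 = -1.4417.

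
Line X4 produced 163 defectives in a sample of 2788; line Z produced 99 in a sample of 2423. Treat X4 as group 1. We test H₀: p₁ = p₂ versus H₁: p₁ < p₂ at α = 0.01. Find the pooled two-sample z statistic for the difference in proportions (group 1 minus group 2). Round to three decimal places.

p̂₁ = 163/2788 ≈ 0.058465, p̂₂ = 99/2423 ≈ 0.040858.
Pooled p̂ = (163+99)/(2788+2423) = 262/5211 = 0.050278.
SE = √(p̂(1−p̂)(1/n₁+1/n₂)) = √(0.050278·0.949722·0.000771392) = √(3.68342e-05) = 0.006069.
z = (0.058465 − 0.040858)/0.006069 = 0.017607/0.006069 = 2.901.
p-value = P(Z < 2.901) ≈ 0.9981. With α = 0.01, fail to reject H₀.

z = 2.901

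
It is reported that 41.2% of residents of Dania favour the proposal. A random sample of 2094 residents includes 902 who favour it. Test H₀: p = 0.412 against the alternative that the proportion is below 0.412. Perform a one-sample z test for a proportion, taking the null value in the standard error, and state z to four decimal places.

z = 1.7436

p̂ = 902/2094 ≈ 0.4307545.
SE = √(p₀(1−p₀)/n) = √(0.24226/2094) = 0.0107560.
z = (0.4307545 − 0.412)/0.0107560 = 0.0187545/0.0107560 = 1.7436.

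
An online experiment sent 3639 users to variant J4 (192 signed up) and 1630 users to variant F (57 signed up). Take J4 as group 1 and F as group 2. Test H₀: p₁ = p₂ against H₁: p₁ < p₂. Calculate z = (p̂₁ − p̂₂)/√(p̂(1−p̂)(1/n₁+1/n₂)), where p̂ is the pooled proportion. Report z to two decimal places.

p̂₁ = 192/3639 ≈ 0.05276, p̂₂ = 57/1630 ≈ 0.03497.
Pooled p̂ = (192+57)/(3639+1630) = 249/5269 = 0.04726.
SE = √(0.0450243 × 0.000888298) = 0.00632.
z = (0.05276 − 0.03497)/0.00632 = 0.01779/0.00632 = 2.81.
p-value = P(Z < 2.813) ≈ 0.9975.

z = 2.81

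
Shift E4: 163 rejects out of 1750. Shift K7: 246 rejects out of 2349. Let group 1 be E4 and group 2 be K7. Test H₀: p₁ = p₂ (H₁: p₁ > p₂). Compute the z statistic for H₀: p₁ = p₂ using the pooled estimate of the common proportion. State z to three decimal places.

z = -1.224

p̂₁ = 163/1750 = 0.093143, p̂₂ = 246/2349 = 0.104725.
Pooled p̂ = (163+246)/(1750+2349) = 409/4099 = 0.099780.
SE = √(0.0898243 × 0.000997142) = 0.009464.
z = (0.093143 − 0.104725)/0.009464 = -0.011582/0.009464 = -1.224.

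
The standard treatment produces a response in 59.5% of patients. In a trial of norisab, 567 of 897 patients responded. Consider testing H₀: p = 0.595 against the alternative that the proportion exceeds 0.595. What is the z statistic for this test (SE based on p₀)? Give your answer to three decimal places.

z = 2.264

p̂ = 567/897 = 0.63211.
SE = √(p₀(1−p₀)/n) = √(0.24097/897) = 0.01639.
z = (0.63211 − 0.595)/0.01639 = 0.03711/0.01639 = 2.264.
p-value = P(Z > 2.264) ≈ 0.0118.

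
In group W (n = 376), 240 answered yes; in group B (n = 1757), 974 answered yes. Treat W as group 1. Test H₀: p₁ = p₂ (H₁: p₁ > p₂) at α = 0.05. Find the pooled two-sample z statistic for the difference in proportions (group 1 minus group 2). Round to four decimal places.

p̂₁ = 240/376 ≈ 0.638298, p̂₂ = 974/1757 ≈ 0.554354.
Pooled p̂ = (240+974)/(376+1757) = 1214/2133 = 0.569151.
SE = √(0.245218 × 0.00322873) = 0.028138.
z = (0.638298 − 0.554354)/0.028138 = 0.083944/0.028138 = 2.9833.
p-value = P(Z > 2.983) ≈ 0.0014. With α = 0.05, reject H₀.

z = 2.9833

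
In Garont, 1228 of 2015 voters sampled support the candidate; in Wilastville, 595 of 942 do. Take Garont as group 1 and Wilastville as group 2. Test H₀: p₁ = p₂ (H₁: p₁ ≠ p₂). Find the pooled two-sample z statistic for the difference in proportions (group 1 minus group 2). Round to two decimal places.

p̂₁ = 1228/2015 ≈ 0.6094, p̂₂ = 595/942 ≈ 0.6316.
Pooled p̂ = (1228+595)/(2015+942) = 1823/2957 = 0.6165.
SE = √(p̂(1−p̂)(1/n₁+1/n₂)) = √(0.6165·0.3835·0.00155785) = √(0.000368318) = 0.0192.
z = (0.6094 − 0.6316)/0.0192 = -0.0222/0.0192 = -1.16.

z = -1.16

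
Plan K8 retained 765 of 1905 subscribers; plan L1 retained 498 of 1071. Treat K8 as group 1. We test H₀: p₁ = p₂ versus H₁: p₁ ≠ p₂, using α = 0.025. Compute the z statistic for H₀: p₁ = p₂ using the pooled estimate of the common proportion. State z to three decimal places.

z = -3.359

p̂₁ = 765/1905 = 0.40157, p̂₂ = 498/1071 = 0.46499.
Pooled p̂ = (765+498)/(1905+1071) = 1263/2976 = 0.42440.
SE = √(0.244284 × 0.00145864) = 0.01888.
z = (0.40157 − 0.46499)/0.01888 = -0.06342/0.01888 = -3.359.
p-value = 2·P(Z > 3.359) ≈ 0.0008, so at α = 0.025 we reject H₀.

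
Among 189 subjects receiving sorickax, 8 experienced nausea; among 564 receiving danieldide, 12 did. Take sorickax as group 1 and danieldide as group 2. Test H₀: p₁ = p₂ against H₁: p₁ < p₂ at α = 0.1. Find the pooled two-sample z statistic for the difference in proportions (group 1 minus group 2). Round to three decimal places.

z = 1.558

p̂₁ = 8/189 = 0.04233, p̂₂ = 12/564 = 0.02128.
Pooled p̂ = (8+12)/(189+564) = 20/753 = 0.02656.
SE = √(0.025855 × 0.00706405) = 0.01351.
z = (0.04233 − 0.02128)/0.01351 = 0.02105/0.01351 = 1.558.
p-value = P(Z < 1.558) ≈ 0.9403, so at α = 0.1 we fail to reject H₀.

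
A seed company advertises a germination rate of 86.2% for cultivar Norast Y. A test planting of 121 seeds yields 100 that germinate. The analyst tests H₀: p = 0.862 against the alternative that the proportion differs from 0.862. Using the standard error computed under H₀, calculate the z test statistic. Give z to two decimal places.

p̂ = 100/121 ≈ 0.8264.
Standard error under H₀: √(0.862×0.138/121) = 0.0314.
z = (0.8264 − 0.862)/0.0314 = -0.0356/0.0314 = -1.13.

z = -1.13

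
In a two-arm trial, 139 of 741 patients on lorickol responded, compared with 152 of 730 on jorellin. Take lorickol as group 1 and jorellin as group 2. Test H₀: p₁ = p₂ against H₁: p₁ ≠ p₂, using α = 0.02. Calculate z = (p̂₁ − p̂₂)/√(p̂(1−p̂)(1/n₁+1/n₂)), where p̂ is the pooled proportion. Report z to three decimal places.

z = -0.993

p̂₁ = 139/741 = 0.187584, p̂₂ = 152/730 = 0.208219.
Pooled p̂ = (139+152)/(741+730) = 291/1471 = 0.197825.
SE = √(0.15869 × 0.00271939) = 0.020774.
z = (0.187584 − 0.208219)/0.020774 = -0.020635/0.020774 = -0.993.
p-value = 2·P(Z > 0.993) ≈ 0.3206; since p > α = 0.02, fail to reject H₀.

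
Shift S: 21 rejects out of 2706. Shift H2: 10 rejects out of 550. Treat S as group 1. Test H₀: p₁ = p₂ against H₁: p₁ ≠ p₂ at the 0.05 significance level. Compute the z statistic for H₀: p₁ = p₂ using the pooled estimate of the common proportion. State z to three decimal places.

p̂₁ = 21/2706 ≈ 0.007761, p̂₂ = 10/550 ≈ 0.018182.
Pooled p̂ = (21+10)/(2706+550) = 31/3256 = 0.009521.
SE = √(p̂(1−p̂)(1/n₁+1/n₂)) = √(0.009521·0.990479·0.00218773) = √(2.06308e-05) = 0.004542.
z = (0.007761 − 0.018182)/0.004542 = -0.010421/0.004542 = -2.294.
Two-sided p-value ≈ 2·Φ(−2.294) = 0.0218, so at α = 0.05 we reject H₀.

z = -2.294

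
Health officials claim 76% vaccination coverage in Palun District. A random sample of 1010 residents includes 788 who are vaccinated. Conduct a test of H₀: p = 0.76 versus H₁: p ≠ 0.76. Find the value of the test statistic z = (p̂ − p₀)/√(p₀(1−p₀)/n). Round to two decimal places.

z = 1.50

p̂ = 788/1010 = 0.78020.
Standard error under H₀: √(0.76×0.24/1010) = 0.01344.
z = (0.78020 − 0.76)/0.01344 = 0.02020/0.01344 = 1.50.
Two-sided p-value ≈ 2·Φ(−1.503) = 0.1328.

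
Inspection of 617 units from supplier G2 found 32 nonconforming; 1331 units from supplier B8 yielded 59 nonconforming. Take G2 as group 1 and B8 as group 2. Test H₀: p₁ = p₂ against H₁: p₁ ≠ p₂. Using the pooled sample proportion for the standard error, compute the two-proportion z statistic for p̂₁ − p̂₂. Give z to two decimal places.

p̂₁ = 32/617 = 0.05186, p̂₂ = 59/1331 = 0.04433.
Pooled p̂ = (32+59)/(617+1331) = 91/1948 = 0.04671.
SE = √(p̂(1−p̂)(1/n₁+1/n₂)) = √(0.04671·0.95329·0.00237206) = √(0.000105633) = 0.01028.
z = (0.05186 − 0.04433)/0.01028 = 0.00753/0.01028 = 0.73.
Two-sided p-value ≈ 2·Φ(−0.733) = 0.4634.

z = 0.73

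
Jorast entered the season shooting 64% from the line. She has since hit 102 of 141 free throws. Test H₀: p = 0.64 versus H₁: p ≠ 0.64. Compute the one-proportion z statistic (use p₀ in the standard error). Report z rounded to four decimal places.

z = 2.0633

p̂ = 102/141 ≈ 0.723404.
SE = √(p₀(1−p₀)/n) = √(0.2304/141) = 0.040423.
z = (0.723404 − 0.64)/0.040423 = 0.083404/0.040423 = 2.0633.
p-value = 2·P(Z > 2.063) ≈ 0.0391.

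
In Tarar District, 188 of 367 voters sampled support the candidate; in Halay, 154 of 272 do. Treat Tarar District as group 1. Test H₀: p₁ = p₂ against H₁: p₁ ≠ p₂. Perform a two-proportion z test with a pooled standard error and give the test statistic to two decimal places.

p̂₁ = 188/367 ≈ 0.5123, p̂₂ = 154/272 ≈ 0.5662.
Pooled p̂ = (188+154)/(367+272) = 342/639 = 0.5352.
SE = √(0.24876 × 0.00640127) = 0.0399.
z = (0.5123 − 0.5662)/0.0399 = -0.0539/0.0399 = -1.35.

z = -1.35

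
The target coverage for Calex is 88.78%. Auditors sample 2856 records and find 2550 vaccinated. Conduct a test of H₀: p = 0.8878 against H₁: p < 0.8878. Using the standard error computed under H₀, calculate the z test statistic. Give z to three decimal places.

z = 0.856

p̂ = 2550/2856 = 0.89286.
Under H₀, SE = √(0.8878·0.1122/2856) = √(3.48779e-05) = 0.00591.
z = (0.89286 − 0.8878)/0.00591 = 0.00506/0.00591 = 0.856.
p-value = P(Z < 0.856) ≈ 0.8041.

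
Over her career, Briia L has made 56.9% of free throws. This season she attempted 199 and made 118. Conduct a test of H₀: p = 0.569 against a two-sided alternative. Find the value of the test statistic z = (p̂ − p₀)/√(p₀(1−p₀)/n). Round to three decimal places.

p̂ = 118/199 = 0.59296.
Standard error under H₀: √(0.569×0.431/199) = 0.03510.
z = (0.59296 − 0.569)/0.03510 = 0.02396/0.03510 = 0.683.
p-value = 2·P(Z > 0.683) ≈ 0.4948.

z = 0.683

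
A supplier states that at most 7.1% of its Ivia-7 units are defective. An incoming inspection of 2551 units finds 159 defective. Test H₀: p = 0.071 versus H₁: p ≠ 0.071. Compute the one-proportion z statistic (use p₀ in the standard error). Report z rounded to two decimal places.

p̂ = 159/2551 ≈ 0.0623.
SE = √(p₀(1−p₀)/n) = √(0.065959/2551) = 0.0051.
z = (0.0623 − 0.071)/0.0051 = -0.0087/0.0051 = -1.71.

z = -1.71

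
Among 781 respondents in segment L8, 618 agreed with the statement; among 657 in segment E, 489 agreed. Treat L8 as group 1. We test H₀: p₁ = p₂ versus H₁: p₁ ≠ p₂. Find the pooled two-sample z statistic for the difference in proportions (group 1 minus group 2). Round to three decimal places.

p̂₁ = 618/781 = 0.791293, p̂₂ = 489/657 = 0.744292.
Pooled p̂ = (618+489)/(781+657) = 1107/1438 = 0.769819.
SE = √(0.177198 × 0.00280248) = 0.022284.
z = (0.791293 − 0.744292)/0.022284 = 0.047001/0.022284 = 2.109.
p-value = 2·P(Z > 2.109) ≈ 0.0349.

z = 2.109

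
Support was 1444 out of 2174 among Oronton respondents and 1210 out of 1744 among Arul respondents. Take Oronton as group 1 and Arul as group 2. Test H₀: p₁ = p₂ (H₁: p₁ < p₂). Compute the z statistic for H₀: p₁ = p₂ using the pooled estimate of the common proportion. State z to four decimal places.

p̂₁ = 1444/2174 = 0.664213, p̂₂ = 1210/1744 = 0.693807.
Pooled p̂ = (1444+1210)/(2174+1744) = 2654/3918 = 0.677386.
SE = √(p̂(1−p̂)(1/n₁+1/n₂)) = √(0.677386·0.322614·0.00103338) = √(0.000225828) = 0.015028.
z = (0.664213 − 0.693807)/0.015028 = -0.029594/0.015028 = -1.9693.

z = -1.9693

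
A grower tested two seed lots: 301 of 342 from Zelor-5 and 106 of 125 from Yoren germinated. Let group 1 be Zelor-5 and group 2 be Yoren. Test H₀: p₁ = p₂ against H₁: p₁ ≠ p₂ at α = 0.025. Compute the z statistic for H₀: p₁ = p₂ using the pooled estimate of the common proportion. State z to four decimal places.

z = 0.9183

p̂₁ = 301/342 = 0.880117, p̂₂ = 106/125 = 0.848000.
Pooled p̂ = (301+106)/(342+125) = 407/467 = 0.871520.
SE = √(p̂(1−p̂)(1/n₁+1/n₂)) = √(0.871520·0.128480·0.010924) = √(0.00122319) = 0.034974.
z = (0.880117 − 0.848000)/0.034974 = 0.032117/0.034974 = 0.9183.
Two-sided p-value ≈ 2·Φ(−0.918) = 0.3585; since p > α = 0.025, fail to reject H₀.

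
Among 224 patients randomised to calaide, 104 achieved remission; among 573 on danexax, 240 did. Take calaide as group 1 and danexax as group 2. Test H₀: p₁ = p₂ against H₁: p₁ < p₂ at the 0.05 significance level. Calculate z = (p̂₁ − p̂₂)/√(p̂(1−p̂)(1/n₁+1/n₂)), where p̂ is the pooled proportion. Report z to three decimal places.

p̂₁ = 104/224 = 0.46429, p̂₂ = 240/573 = 0.41885.
Pooled p̂ = (104+240)/(224+573) = 344/797 = 0.43162.
SE = √(p̂(1−p̂)(1/n₁+1/n₂)) = √(0.43162·0.56838·0.00620949) = √(0.00152334) = 0.03903.
z = (0.46429 − 0.41885)/0.03903 = 0.04544/0.03903 = 1.164.
p-value = P(Z < 1.164) ≈ 0.8778. With α = 0.05, fail to reject H₀.

z = 1.164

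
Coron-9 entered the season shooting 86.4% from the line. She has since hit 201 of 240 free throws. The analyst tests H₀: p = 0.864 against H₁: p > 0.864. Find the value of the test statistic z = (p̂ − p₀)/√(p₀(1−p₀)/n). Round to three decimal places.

z = -1.198

p̂ = 201/240 = 0.837500.
Under H₀, SE = √(0.864·0.136/240) = √(0.0004896) = 0.022127.
z = (0.837500 − 0.864)/0.022127 = -0.026500/0.022127 = -1.198.
p-value = P(Z > -1.198) ≈ 0.8845.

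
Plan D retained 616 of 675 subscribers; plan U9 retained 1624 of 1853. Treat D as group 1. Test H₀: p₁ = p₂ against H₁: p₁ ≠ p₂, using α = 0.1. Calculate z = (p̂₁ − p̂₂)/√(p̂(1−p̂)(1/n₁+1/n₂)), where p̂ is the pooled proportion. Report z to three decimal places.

z = 2.533

p̂₁ = 616/675 ≈ 0.91259, p̂₂ = 1624/1853 ≈ 0.87642.
Pooled p̂ = (616+1624)/(675+1853) = 2240/2528 = 0.88608.
SE = √(p̂(1−p̂)(1/n₁+1/n₂)) = √(0.88608·0.11392·0.00202115) = √(0.000204025) = 0.01428.
z = (0.91259 − 0.87642)/0.01428 = 0.03617/0.01428 = 2.533.
p-value = 2·P(Z > 2.533) ≈ 0.0113. With α = 0.1, reject H₀.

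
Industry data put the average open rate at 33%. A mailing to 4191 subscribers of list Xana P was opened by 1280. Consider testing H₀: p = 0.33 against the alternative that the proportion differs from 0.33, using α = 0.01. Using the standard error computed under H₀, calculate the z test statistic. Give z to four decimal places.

p̂ = 1280/4191 ≈ 0.3054164.
Standard error under H₀: √(0.33×0.67/4191) = 0.0072633.
z = (0.3054164 − 0.33)/0.0072633 = -0.0245836/0.0072633 = -3.3846.
Two-sided p-value ≈ 2·Φ(−3.385) = 0.0007; since p < α = 0.01, reject H₀.

z = -3.3846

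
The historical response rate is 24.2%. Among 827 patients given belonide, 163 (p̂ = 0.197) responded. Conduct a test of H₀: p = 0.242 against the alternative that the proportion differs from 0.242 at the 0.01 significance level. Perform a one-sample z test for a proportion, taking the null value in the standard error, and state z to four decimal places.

p̂ = 163/827 = 0.1970979.
SE = √(p₀(1−p₀)/n) = √(0.18344/827) = 0.0148933.
z = (0.1970979 − 0.242)/0.0148933 = -0.0449021/0.0148933 = -3.0149.
p-value = 2·P(Z > 3.015) ≈ 0.0026; since p < α = 0.01, reject H₀.

z = -3.0149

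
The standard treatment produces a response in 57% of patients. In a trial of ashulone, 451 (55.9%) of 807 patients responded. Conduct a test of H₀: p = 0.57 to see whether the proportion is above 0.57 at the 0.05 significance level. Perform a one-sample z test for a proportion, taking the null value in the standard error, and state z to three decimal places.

p̂ = 451/807 = 0.55886.
Standard error under H₀: √(0.57×0.43/807) = 0.01743.
z = (0.55886 − 0.57)/0.01743 = -0.01114/0.01743 = -0.639.
p-value = P(Z > -0.639) ≈ 0.7387; since p > α = 0.05, fail to reject H₀.

z = -0.639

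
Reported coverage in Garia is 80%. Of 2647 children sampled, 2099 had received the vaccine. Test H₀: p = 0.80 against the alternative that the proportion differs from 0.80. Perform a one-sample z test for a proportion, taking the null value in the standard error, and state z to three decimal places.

p̂ = 2099/2647 ≈ 0.792973.
Under H₀, SE = √(0.8·0.2/2647) = √(6.04458e-05) = 0.007775.
z = (0.792973 − 0.8)/0.007775 = -0.007027/0.007775 = -0.904.

z = -0.904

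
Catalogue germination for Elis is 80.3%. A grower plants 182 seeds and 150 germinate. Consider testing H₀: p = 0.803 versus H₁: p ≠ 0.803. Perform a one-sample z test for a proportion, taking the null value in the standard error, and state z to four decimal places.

p̂ = 150/182 = 0.824176.
Standard error under H₀: √(0.803×0.197/182) = 0.029482.
z = (0.824176 − 0.803)/0.029482 = 0.021176/0.029482 = 0.7183.
Two-sided p-value ≈ 2·Φ(−0.718) = 0.4726.

z = 0.7183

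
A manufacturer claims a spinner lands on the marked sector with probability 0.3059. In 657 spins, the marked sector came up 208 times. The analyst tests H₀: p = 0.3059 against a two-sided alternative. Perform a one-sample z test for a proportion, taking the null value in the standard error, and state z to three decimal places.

z = 0.595

p̂ = 208/657 = 0.31659.
SE = √(p₀(1−p₀)/n) = √(0.21233/657) = 0.01798.
z = (0.31659 − 0.3059)/0.01798 = 0.01069/0.01798 = 0.595.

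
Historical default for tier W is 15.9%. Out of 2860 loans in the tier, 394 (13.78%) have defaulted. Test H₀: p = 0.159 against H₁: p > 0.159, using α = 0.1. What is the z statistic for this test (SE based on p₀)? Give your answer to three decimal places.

z = -3.106

p̂ = 394/2860 = 0.137762.
Under H₀, SE = √(0.159·0.841/2860) = √(4.67549e-05) = 0.006838.
z = (0.137762 − 0.159)/0.006838 = -0.021238/0.006838 = -3.106.
p-value = P(Z > -3.106) ≈ 0.9991. With α = 0.1, fail to reject H₀.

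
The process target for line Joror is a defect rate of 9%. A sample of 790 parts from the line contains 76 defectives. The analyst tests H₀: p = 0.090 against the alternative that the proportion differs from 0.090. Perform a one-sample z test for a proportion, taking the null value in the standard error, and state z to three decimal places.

p̂ = 76/790 = 0.09620.
Standard error under H₀: √(0.09×0.91/790) = 0.01018.
z = (0.09620 − 0.09)/0.01018 = 0.00620/0.01018 = 0.609.
p-value = 2·P(Z > 0.609) ≈ 0.5424.

z = 0.609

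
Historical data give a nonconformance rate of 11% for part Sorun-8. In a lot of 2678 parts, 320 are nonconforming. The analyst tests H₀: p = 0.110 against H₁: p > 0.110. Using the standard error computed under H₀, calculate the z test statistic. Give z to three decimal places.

p̂ = 320/2678 = 0.119492.
Standard error under H₀: √(0.11×0.89/2678) = 0.006046.
z = (0.119492 − 0.11)/0.006046 = 0.009492/0.006046 = 1.570.

z = 1.570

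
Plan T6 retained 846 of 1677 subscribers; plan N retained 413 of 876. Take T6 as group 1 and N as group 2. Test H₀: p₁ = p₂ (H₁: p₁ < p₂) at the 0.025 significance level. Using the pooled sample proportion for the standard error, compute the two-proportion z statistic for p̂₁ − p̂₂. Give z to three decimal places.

p̂₁ = 846/1677 = 0.50447, p̂₂ = 413/876 = 0.47146.
Pooled p̂ = (846+413)/(1677+876) = 1259/2553 = 0.49315.
SE = √(0.249953 × 0.00173786) = 0.02084.
z = (0.50447 − 0.47146)/0.02084 = 0.03301/0.02084 = 1.584.
p-value = P(Z < 1.584) ≈ 0.9434. With α = 0.025, fail to reject H₀.

z = 1.584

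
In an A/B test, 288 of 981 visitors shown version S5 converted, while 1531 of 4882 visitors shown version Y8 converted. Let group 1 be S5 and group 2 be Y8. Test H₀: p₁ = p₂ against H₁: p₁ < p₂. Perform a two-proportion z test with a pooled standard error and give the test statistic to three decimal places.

z = -1.237

p̂₁ = 288/981 = 0.29358, p̂₂ = 1531/4882 = 0.31360.
Pooled p̂ = (288+1531)/(981+4882) = 1819/5863 = 0.31025.
SE = √(0.213995 × 0.0012242) = 0.01619.
z = (0.29358 − 0.31360)/0.01619 = -0.02002/0.01619 = -1.237.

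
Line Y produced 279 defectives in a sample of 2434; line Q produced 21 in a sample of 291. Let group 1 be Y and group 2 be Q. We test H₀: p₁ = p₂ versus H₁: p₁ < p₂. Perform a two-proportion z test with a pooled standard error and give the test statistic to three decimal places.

z = 2.187

p̂₁ = 279/2434 = 0.114626, p̂₂ = 21/291 = 0.072165.
Pooled p̂ = (279+21)/(2434+291) = 300/2725 = 0.110092.
SE = √(p̂(1−p̂)(1/n₁+1/n₂)) = √(0.110092·0.889908·0.00384727) = √(0.000376923) = 0.019415.
z = (0.114626 − 0.072165)/0.019415 = 0.042461/0.019415 = 2.187.
p-value = P(Z < 2.187) ≈ 0.9856.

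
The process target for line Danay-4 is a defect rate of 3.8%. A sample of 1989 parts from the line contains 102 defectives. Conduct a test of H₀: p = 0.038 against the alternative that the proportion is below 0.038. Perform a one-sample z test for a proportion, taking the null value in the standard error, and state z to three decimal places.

p̂ = 102/1989 ≈ 0.051282.
SE = √(p₀(1−p₀)/n) = √(0.036556/1989) = 0.004287.
z = (0.051282 − 0.038)/0.004287 = 0.013282/0.004287 = 3.098.
p-value = P(Z < 3.098) ≈ 0.9990.

z = 3.098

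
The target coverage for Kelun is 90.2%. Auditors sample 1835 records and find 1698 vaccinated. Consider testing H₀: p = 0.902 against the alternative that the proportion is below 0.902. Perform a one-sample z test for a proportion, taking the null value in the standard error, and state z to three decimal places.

z = 3.363

p̂ = 1698/1835 = 0.92534.
Under H₀, SE = √(0.902·0.098/1835) = √(4.81722e-05) = 0.00694.
z = (0.92534 − 0.902)/0.00694 = 0.02334/0.00694 = 3.363.
p-value = P(Z < 3.363) ≈ 0.9996.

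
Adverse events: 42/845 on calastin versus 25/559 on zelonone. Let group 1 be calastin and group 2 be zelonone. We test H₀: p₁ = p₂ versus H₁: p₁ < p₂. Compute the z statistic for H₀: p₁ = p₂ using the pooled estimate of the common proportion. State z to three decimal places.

z = 0.429

p̂₁ = 42/845 = 0.04970, p̂₂ = 25/559 = 0.04472.
Pooled p̂ = (42+25)/(845+559) = 67/1404 = 0.04772.
SE = √(0.0454435 × 0.00297234) = 0.01162.
z = (0.04970 − 0.04472)/0.01162 = 0.00498/0.01162 = 0.429.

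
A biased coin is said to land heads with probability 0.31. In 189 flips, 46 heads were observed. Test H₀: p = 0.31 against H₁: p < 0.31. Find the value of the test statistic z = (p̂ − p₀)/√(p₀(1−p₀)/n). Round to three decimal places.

z = -1.980

p̂ = 46/189 = 0.24339.
SE = √(p₀(1−p₀)/n) = √(0.2139/189) = 0.03364.
z = (0.24339 − 0.31)/0.03364 = -0.06661/0.03364 = -1.980.
p-value = P(Z < -1.980) ≈ 0.0238.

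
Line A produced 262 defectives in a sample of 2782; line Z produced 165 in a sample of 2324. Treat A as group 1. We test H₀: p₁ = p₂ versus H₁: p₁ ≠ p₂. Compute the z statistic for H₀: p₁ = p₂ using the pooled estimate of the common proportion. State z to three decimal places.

z = 2.979

p̂₁ = 262/2782 = 0.09418, p̂₂ = 165/2324 = 0.07100.
Pooled p̂ = (262+165)/(2782+2324) = 427/5106 = 0.08363.
SE = √(p̂(1−p̂)(1/n₁+1/n₂)) = √(0.08363·0.91637·0.000789746) = √(6.05211e-05) = 0.00778.
z = (0.09418 − 0.07100)/0.00778 = 0.02318/0.00778 = 2.979.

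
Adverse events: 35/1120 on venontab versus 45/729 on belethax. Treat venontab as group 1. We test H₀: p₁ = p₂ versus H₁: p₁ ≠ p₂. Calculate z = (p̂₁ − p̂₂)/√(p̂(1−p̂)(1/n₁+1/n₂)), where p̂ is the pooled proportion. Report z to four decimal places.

z = -3.1479

p̂₁ = 35/1120 ≈ 0.031250, p̂₂ = 45/729 ≈ 0.061728.
Pooled p̂ = (35+45)/(1120+729) = 80/1849 = 0.043267.
SE = √(p̂(1−p̂)(1/n₁+1/n₂)) = √(0.043267·0.956733·0.0022646) = √(9.37422e-05) = 0.009682.
z = (0.031250 − 0.061728)/0.009682 = -0.030478/0.009682 = -3.1479.
p-value = 2·P(Z > 3.148) ≈ 0.0016.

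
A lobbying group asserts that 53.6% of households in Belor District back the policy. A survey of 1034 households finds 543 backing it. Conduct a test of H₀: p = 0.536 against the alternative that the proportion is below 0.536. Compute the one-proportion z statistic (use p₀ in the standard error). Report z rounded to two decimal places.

p̂ = 543/1034 ≈ 0.5251.
Standard error under H₀: √(0.536×0.464/1034) = 0.0155.
z = (0.5251 − 0.536)/0.0155 = -0.0109/0.0155 = -0.70.
p-value = P(Z < -0.700) ≈ 0.2420.

z = -0.70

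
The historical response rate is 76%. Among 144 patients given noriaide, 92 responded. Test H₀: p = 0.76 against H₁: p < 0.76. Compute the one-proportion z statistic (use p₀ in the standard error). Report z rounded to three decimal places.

z = -3.403

p̂ = 92/144 ≈ 0.63889.
SE = √(p₀(1−p₀)/n) = √(0.1824/144) = 0.03559.
z = (0.63889 − 0.76)/0.03559 = -0.12111/0.03559 = -3.403.
p-value = P(Z < -3.403) ≈ 0.0003.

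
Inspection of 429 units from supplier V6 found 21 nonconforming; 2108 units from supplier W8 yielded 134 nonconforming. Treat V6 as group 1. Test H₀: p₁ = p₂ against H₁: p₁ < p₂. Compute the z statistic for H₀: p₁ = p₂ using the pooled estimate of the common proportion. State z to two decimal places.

z = -1.15

p̂₁ = 21/429 ≈ 0.0490, p̂₂ = 134/2108 ≈ 0.0636.
Pooled p̂ = (21+134)/(429+2108) = 155/2537 = 0.0611.
SE = √(p̂(1−p̂)(1/n₁+1/n₂)) = √(0.0611·0.9389·0.00280539) = √(0.000160926) = 0.0127.
z = (0.0490 − 0.0636)/0.0127 = -0.0146/0.0127 = -1.15.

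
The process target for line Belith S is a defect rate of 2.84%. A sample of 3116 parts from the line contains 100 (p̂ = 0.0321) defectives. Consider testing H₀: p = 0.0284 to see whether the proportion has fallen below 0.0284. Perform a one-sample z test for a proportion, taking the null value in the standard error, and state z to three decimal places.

p̂ = 100/3116 = 0.032092.
Under H₀, SE = √(0.0284·0.9716/3116) = √(8.8554e-06) = 0.002976.
z = (0.032092 − 0.0284)/0.002976 = 0.003692/0.002976 = 1.241.

z = 1.241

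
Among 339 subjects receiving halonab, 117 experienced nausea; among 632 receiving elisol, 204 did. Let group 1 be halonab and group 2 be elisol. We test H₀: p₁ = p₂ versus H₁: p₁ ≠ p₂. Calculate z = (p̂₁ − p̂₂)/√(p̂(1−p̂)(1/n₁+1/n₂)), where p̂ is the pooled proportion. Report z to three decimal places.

z = 0.706

p̂₁ = 117/339 ≈ 0.34513, p̂₂ = 204/632 ≈ 0.32278.
Pooled p̂ = (117+204)/(339+632) = 321/971 = 0.33059.
SE = √(p̂(1−p̂)(1/n₁+1/n₂)) = √(0.33059·0.66941·0.00453213) = √(0.00100296) = 0.03167.
z = (0.34513 − 0.32278)/0.03167 = 0.02235/0.03167 = 0.706.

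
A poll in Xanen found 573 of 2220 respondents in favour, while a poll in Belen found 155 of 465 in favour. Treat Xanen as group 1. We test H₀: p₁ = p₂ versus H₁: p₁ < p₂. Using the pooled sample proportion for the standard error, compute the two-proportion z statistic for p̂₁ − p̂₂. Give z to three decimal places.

z = -3.318

p̂₁ = 573/2220 ≈ 0.25811, p̂₂ = 155/465 ≈ 0.33333.
Pooled p̂ = (573+155)/(2220+465) = 728/2685 = 0.27114.
SE = √(p̂(1−p̂)(1/n₁+1/n₂)) = √(0.27114·0.72886·0.00260099) = √(0.00051401) = 0.02267.
z = (0.25811 − 0.33333)/0.02267 = -0.07522/0.02267 = -3.318.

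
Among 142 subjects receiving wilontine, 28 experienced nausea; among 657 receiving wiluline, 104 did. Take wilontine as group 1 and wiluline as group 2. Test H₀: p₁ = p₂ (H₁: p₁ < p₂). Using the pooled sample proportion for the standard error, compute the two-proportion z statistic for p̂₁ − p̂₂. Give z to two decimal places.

p̂₁ = 28/142 = 0.1972, p̂₂ = 104/657 = 0.1583.
Pooled p̂ = (28+104)/(142+657) = 132/799 = 0.1652.
SE = √(p̂(1−p̂)(1/n₁+1/n₂)) = √(0.1652·0.8348·0.00856432) = √(0.00118113) = 0.0344.
z = (0.1972 − 0.1583)/0.0344 = 0.0389/0.0344 = 1.13.
p-value = P(Z < 1.132) ≈ 0.8711.

z = 1.13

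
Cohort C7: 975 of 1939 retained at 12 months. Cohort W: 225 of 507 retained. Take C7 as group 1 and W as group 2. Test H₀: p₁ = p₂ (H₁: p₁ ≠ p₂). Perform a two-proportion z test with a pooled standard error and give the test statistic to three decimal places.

p̂₁ = 975/1939 = 0.50284, p̂₂ = 225/507 = 0.44379.
Pooled p̂ = (975+225)/(1939+507) = 1200/2446 = 0.49060.
SE = √(p̂(1−p̂)(1/n₁+1/n₂)) = √(0.49060·0.50940·0.00248812) = √(0.000621809) = 0.02494.
z = (0.50284 − 0.44379)/0.02494 = 0.05905/0.02494 = 2.368.
Two-sided p-value ≈ 2·Φ(−2.368) = 0.0179.

z = 2.368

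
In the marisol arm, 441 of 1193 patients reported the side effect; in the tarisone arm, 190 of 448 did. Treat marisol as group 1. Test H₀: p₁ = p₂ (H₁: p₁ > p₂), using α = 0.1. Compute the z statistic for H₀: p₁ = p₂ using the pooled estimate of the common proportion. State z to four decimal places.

z = -2.0200

p̂₁ = 441/1193 ≈ 0.369656, p̂₂ = 190/448 ≈ 0.424107.
Pooled p̂ = (441+190)/(1193+448) = 631/1641 = 0.384522.
SE = √(0.236665 × 0.00307037) = 0.026956.
z = (0.369656 − 0.424107)/0.026956 = -0.054451/0.026956 = -2.0200.
p-value = P(Z > -2.020) ≈ 0.9783, so at α = 0.1 we fail to reject H₀.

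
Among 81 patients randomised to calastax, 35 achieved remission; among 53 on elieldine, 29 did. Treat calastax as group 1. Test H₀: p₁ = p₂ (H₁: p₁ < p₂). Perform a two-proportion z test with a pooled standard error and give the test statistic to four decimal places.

p̂₁ = 35/81 ≈ 0.4320988, p̂₂ = 29/53 ≈ 0.5471698.
Pooled p̂ = (35+29)/(81+53) = 64/134 = 0.4776119.
SE = √(0.249499 × 0.0312136) = 0.0882483.
z = (0.4320988 − 0.5471698)/0.0882483 = -0.1150710/0.0882483 = -1.3039.
p-value = P(Z < -1.304) ≈ 0.0961.

z = -1.3039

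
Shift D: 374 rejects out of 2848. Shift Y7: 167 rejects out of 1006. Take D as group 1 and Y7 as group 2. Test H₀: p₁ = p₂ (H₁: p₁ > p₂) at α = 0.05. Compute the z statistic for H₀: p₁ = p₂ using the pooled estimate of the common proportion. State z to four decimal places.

p̂₁ = 374/2848 ≈ 0.1313202, p̂₂ = 167/1006 ≈ 0.1660040.
Pooled p̂ = (374+167)/(2848+1006) = 541/3854 = 0.1403736.
SE = √(p̂(1−p̂)(1/n₁+1/n₂)) = √(0.1403736·0.8596264·0.00134516) = √(0.000162319) = 0.0127404.
z = (0.1313202 − 0.1660040)/0.0127404 = -0.0346838/0.0127404 = -2.7223.
p-value = P(Z > -2.722) ≈ 0.9968, so at α = 0.05 we fail to reject H₀.

z = -2.7223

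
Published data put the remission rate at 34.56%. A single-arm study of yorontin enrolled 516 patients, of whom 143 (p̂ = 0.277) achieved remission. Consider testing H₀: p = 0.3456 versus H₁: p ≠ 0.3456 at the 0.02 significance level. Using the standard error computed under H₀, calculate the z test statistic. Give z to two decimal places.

z = -3.27

p̂ = 143/516 = 0.27713.
Under H₀, SE = √(0.3456·0.6544/516) = √(0.000438296) = 0.02094.
z = (0.27713 − 0.3456)/0.02094 = -0.06847/0.02094 = -3.27.
Two-sided p-value ≈ 2·Φ(−3.270) = 0.0011. With α = 0.02, reject H₀.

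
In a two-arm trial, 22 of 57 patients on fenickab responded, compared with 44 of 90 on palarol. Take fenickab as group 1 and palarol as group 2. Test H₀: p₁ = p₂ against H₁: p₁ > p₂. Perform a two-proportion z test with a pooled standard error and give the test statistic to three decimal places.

z = -1.222

p̂₁ = 22/57 = 0.38596, p̂₂ = 44/90 = 0.48889.
Pooled p̂ = (22+44)/(57+90) = 66/147 = 0.44898.
SE = √(p̂(1−p̂)(1/n₁+1/n₂)) = √(0.44898·0.55102·0.028655) = √(0.00708915) = 0.08420.
z = (0.38596 − 0.48889)/0.08420 = -0.10293/0.08420 = -1.222.
p-value = P(Z > -1.222) ≈ 0.8892.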